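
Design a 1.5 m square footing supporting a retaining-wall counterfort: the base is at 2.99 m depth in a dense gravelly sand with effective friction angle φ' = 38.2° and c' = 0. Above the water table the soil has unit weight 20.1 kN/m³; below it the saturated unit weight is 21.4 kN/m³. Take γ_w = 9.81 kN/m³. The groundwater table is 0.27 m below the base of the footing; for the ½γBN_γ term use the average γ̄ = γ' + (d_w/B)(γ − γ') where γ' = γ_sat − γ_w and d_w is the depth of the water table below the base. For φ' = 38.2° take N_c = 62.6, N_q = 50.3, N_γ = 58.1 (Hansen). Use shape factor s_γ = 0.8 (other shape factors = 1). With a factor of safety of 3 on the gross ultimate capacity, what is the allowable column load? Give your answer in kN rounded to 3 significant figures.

Effective surcharge at the founding depth q = γ·D_f = 20.1 × 2.99 = 60.099 kPa.
With d_w = 0.27 m < B, γ̄ = 11.59 + (0.27/1.5) × (20.1 − 11.59) = 13.122 kN/m³.
q_ult = q·N_q + 0.5·γ·B·N_γ·s_γ
     = 60.099 × 50.3 + 0.5 × 13.122 × 1.5 × 58.1 × 0.8
     = 3023 + 457.43 = 3480.4 kPa.
Gross allowable pressure q_all = 3480.4 / 3 = 1160.1 kPa.
Footing area = 2.25 m², so allowable column load = 1160.1 × 2.25 = 2610.3 kN.

P_all ≈ 2610 kN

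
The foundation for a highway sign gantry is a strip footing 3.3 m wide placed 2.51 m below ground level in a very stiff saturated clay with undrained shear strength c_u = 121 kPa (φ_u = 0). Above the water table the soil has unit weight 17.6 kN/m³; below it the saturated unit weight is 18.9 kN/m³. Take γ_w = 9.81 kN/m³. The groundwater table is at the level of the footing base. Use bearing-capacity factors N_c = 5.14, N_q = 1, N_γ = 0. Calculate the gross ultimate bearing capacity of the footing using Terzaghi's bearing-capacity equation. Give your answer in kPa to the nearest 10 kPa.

Overburden at base level: q = 17.6 × 2.51 = 44.176 kPa.
Cohesion term c·N_c = 121 × 5.14 = 621.94 kPa; surcharge term q·N_q = 44.176 × 1 = 44.176 kPa.
q_ult = 621.94 + 44.176 = 666.12 kPa.

q_ult ≈ 670 kPa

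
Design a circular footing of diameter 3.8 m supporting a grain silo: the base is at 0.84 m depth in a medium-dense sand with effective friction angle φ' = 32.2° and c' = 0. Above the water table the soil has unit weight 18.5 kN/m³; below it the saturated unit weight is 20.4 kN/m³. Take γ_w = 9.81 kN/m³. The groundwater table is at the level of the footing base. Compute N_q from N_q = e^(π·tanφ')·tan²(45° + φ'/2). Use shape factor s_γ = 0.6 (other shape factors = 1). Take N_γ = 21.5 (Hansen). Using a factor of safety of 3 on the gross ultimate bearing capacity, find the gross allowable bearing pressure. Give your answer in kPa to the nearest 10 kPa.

N_q = e^(π·tan32.2°)·tan²(61.1°) = 23.73.
q = γ·D_f = 18.5 × 0.84 = 15.54 kPa.
For the ½γBN_γ term take γ' = 20.4 − 9.81 = 10.59 kN/m³ (soil below base is submerged).
q·N_q = 15.54 × 23.728 = 368.74 kPa
0.5·γ·B·N_γ·s_γ = 0.5 × 10.59 × 3.8 × 21.5 × 0.6 = 259.56 kPa
q_ult = 368.74 + 259.56 = 628.3 kPa.
q_all = 628.3 / 3 = 209.43 kPa.

q_all ≈ 210 kPa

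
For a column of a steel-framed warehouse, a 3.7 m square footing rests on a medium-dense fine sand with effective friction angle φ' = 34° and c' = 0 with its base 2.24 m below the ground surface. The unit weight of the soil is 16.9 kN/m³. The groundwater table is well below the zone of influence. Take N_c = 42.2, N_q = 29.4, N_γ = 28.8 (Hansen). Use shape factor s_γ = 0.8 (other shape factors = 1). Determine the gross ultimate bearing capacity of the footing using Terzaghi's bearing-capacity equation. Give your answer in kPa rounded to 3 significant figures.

Effective surcharge at the founding depth q = γ·D_f = 16.9 × 2.24 = 37.856 kPa.
q_ult = q·N_q + 0.5·γ·B·N_γ·s_γ
     = 37.856 × 29.4 + 0.5 × 16.9 × 3.7 × 28.8 × 0.8
     = 1113 + 720.35 = 1833.3 kPa.

q_ult ≈ 1830 kPa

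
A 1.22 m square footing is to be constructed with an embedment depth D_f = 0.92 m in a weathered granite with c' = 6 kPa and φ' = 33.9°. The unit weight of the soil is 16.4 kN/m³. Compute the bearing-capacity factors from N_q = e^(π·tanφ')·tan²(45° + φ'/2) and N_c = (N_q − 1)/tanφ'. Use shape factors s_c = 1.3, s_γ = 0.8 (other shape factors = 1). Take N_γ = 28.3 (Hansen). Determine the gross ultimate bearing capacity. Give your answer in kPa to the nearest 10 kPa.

q_ult ≈ 990 kPa

tan33.9° = 0.672, so N_q = e^(π×0.672)·tan²(61.95°) = 8.257 × 3.522 = 29.08.
N_c = (29.08 − 1)/tan33.9° = 41.79.
Effective surcharge at the founding depth q = γ·D_f = 16.4 × 0.92 = 15.088 kPa.
q_ult = c·N_c·s_c + q·N_q + 0.5·γ·B·N_γ·s_γ
     = 6 × 41.793 × 1.3 + 15.088 × 29.083 + 0.5 × 16.4 × 1.22 × 28.3 × 0.8
     = 325.98 + 438.81 + 226.49 = 991.29 kPa.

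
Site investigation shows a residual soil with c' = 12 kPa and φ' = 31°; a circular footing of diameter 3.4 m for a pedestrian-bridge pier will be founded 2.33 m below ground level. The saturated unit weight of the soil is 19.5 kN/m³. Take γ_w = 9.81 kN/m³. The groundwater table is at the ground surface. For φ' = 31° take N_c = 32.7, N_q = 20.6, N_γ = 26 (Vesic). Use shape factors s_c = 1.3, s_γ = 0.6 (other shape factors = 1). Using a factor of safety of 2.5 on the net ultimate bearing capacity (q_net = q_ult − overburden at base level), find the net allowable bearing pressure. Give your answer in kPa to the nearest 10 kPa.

Water table at ground surface, so effective unit weight γ' = 19.5 − 9.81 = 9.69 kN/m³ is used throughout; overburden q = 9.69 × 2.33 = 22.578 kPa; the same γ' applies in the ½γBN_γ term.
Cohesion term c·N_c·s_c = 12 × 32.7 × 1.3 = 510.12 kPa; surcharge term q·N_q = 22.578 × 20.6 = 465.1 kPa; self-weight term 0.5·γ·B·N_γ·s_γ = 0.5 × 9.69 × 3.4 × 26 × 0.6 = 256.98 kPa.
q_ult = 510.12 + 465.1 + 256.98 = 1232.2 kPa.
q_net = 1232.2 − 22.578 = 1209.6 kPa.
q_all(net) = 1209.6 / 2.5 = 483.85 kPa.

q_all(net) ≈ 480 kPa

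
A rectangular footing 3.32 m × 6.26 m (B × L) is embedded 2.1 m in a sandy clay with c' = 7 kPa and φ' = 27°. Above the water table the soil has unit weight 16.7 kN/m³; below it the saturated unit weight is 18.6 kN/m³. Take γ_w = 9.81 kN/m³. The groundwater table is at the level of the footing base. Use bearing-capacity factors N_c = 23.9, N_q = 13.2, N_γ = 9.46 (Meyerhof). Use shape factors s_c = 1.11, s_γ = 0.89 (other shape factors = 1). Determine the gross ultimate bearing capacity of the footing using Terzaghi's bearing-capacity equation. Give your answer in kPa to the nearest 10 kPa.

Overburden at base level: q = 16.7 × 2.1 = 35.07 kPa.
Below the base the soil is submerged, so the ½γBN_γ term uses γ' = 18.6 − 9.81 = 8.79 kN/m³.
Cohesion term c·N_c·s_c = 7 × 23.9 × 1.11 = 185.7 kPa; surcharge term q·N_q = 35.07 × 13.2 = 462.92 kPa; self-weight term 0.5·γ·B·N_γ·s_γ = 0.5 × 8.79 × 3.32 × 9.46 × 0.89 = 122.85 kPa.
q_ult = 185.7 + 462.92 + 122.85 = 771.48 kPa.

q_ult ≈ 770 kPa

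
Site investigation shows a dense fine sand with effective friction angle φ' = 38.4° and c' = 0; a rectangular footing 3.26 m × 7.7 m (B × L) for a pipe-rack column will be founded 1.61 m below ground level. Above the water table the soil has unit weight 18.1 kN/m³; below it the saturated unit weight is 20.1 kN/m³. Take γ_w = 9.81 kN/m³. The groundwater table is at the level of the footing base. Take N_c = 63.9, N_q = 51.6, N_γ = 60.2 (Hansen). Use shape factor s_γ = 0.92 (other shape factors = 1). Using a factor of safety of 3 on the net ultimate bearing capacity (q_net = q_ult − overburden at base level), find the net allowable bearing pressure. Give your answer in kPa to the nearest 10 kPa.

Effective surcharge at the founding depth q = γ·D_f = 18.1 × 1.61 = 29.141 kPa.
The water table coincides with the base, so in the self-weight term γ → γ' = 10.29 kN/m³.
q_ult = q·N_q + 0.5·γ·B·N_γ·s_γ
     = 29.141 × 51.6 + 0.5 × 10.29 × 3.26 × 60.2 × 0.92
     = 1503.7 + 928.94 = 2432.6 kPa.
q_net = 2432.6 − 29.141 = 2403.5 kPa.
q_all(net) = 2403.5 / 3 = 801.16 kPa.

q_all(net) ≈ 800 kPa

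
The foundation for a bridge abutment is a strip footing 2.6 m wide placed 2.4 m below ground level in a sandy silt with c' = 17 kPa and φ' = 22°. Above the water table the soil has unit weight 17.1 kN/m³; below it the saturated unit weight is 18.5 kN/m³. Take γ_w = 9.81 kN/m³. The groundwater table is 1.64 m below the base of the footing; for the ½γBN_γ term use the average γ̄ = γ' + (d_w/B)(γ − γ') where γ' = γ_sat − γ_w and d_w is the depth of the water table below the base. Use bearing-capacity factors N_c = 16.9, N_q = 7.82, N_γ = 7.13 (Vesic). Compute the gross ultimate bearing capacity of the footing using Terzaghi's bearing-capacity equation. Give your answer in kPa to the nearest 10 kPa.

Effective surcharge at the founding depth q = γ·D_f = 17.1 × 2.4 = 41.04 kPa.
With d_w = 1.64 m < B, γ̄ = 8.69 + (1.64/2.6) × (17.1 − 8.69) = 13.995 kN/m³.
q_ult = c·N_c + q·N_q + 0.5·γ·B·N_γ
     = 17 × 16.9 + 41.04 × 7.82 + 0.5 × 13.995 × 2.6 × 7.13
     = 287.3 + 320.93 + 129.72 = 737.95 kPa.

q_ult ≈ 740 kPa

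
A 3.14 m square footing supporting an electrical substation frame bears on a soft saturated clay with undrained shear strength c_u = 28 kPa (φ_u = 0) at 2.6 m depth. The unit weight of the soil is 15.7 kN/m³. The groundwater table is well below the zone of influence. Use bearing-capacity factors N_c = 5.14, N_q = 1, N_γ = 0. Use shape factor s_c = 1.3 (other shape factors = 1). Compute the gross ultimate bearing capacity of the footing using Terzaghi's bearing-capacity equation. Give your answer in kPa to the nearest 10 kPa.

q_ult ≈ 230 kPa

Overburden at base level: q = 15.7 × 2.6 = 40.82 kPa.
Cohesion term c·N_c·s_c = 28 × 5.14 × 1.3 = 187.1 kPa; surcharge term q·N_q = 40.82 × 1 = 40.82 kPa.
q_ult = 187.1 + 40.82 = 227.92 kPa.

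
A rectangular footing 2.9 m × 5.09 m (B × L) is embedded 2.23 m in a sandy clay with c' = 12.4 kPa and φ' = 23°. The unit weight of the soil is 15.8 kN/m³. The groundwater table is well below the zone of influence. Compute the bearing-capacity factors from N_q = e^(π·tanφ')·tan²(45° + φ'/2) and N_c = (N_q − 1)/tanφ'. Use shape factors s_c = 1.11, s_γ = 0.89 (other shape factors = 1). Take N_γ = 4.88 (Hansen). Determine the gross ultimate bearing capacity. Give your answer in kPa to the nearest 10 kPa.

q_ult ≈ 650 kPa

tan23° = 0.4245, so N_q = e^(π×0.4245)·tan²(56.5°) = 3.794 × 2.283 = 8.66.
N_c = (8.66 − 1)/tan23° = 18.05.
q = γ·D_f = 15.8 × 2.23 = 35.234 kPa.
c·N_c·s_c = 12.4 × 18.049 × 1.11 = 248.42 kPa
q·N_q = 35.234 × 8.6612 = 305.17 kPa
0.5·γ·B·N_γ·s_γ = 0.5 × 15.8 × 2.9 × 4.88 × 0.89 = 99.503 kPa
q_ult = 248.42 + 305.17 + 99.503 = 653.09 kPa.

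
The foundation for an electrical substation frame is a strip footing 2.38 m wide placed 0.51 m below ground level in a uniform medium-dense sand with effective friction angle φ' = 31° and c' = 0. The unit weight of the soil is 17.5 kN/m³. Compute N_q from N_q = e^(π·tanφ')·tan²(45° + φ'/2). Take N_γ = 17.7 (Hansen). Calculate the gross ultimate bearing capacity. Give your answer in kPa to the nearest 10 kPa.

q_ult ≈ 550 kPa

tan31° = 0.6009, so N_q = e^(π×0.6009)·tan²(60.5°) = 6.604 × 3.124 = 20.63.
Effective surcharge at the founding depth q = γ·D_f = 17.5 × 0.51 = 8.925 kPa.
q_ult = q·N_q + 0.5·γ·B·N_γ
     = 8.925 × 20.631 + 0.5 × 17.5 × 2.38 × 17.7
     = 184.13 + 368.6 = 552.73 kPa.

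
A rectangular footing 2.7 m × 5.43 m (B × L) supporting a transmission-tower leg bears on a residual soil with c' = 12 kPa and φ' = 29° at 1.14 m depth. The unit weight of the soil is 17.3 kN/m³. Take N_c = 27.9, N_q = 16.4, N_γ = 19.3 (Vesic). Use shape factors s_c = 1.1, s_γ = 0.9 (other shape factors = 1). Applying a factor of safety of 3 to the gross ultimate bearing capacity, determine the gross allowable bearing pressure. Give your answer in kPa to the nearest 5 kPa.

q_all ≈ 365 kPa

Overburden at base level: q = 17.3 × 1.14 = 19.722 kPa.
Cohesion term c·N_c·s_c = 12 × 27.9 × 1.1 = 368.28 kPa; surcharge term q·N_q = 19.722 × 16.4 = 323.44 kPa; self-weight term 0.5·γ·B·N_γ·s_γ = 0.5 × 17.3 × 2.7 × 19.3 × 0.9 = 405.68 kPa.
q_ult = 368.28 + 323.44 + 405.68 = 1097.4 kPa.
q_all = q_ult / FS = 1097.4 / 3 = 365.8 kPa.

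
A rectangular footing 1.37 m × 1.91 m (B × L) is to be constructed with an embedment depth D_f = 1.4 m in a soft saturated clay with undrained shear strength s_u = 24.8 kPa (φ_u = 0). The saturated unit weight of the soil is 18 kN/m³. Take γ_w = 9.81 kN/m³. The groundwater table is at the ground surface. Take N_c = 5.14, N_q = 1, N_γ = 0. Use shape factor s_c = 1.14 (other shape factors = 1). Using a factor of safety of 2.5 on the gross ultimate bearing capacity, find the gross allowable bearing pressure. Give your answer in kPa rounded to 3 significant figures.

γ' = 18 − 9.81 = 8.19 kN/m³ (submerged throughout). q = 8.19 × 1.4 = 11.466 kPa.
c·N_c·s_c = 24.8 × 5.14 × 1.14 = 145.32 kPa
q·N_q = 11.466 × 1 = 11.466 kPa
q_ult = 145.32 + 11.466 = 156.78 kPa.
q_all = 156.78 / 2.5 = 62.714 kPa.

q_all ≈ 62.7 kPa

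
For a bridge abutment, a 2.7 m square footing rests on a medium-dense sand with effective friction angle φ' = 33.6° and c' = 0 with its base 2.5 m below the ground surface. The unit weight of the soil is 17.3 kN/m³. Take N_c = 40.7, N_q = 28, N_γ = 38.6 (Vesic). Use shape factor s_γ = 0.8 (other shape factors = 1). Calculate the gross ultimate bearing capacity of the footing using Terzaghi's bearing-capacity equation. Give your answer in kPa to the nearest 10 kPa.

q_ult ≈ 1930 kPa

Overburden at base level: q = 17.3 × 2.5 = 43.25 kPa.
Surcharge term q·N_q = 43.25 × 28 = 1211 kPa; self-weight term 0.5·γ·B·N_γ·s_γ = 0.5 × 17.3 × 2.7 × 38.6 × 0.8 = 721.2 kPa.
q_ult = 1211 + 721.2 = 1932.2 kPa.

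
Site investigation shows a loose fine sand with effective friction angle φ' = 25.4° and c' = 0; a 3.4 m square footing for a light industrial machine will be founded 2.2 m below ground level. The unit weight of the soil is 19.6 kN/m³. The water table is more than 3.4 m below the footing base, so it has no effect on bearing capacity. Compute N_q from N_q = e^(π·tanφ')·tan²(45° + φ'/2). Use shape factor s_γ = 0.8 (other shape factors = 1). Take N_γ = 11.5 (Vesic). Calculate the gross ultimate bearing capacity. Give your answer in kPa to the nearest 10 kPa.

q_ult ≈ 790 kPa

tan25.4° = 0.4748, so N_q = e^(π×0.4748)·tan²(57.7°) = 4.445 × 2.502 = 11.12.
Effective surcharge at the founding depth q = γ·D_f = 19.6 × 2.2 = 43.12 kPa.
q_ult = q·N_q + 0.5·γ·B·N_γ·s_γ
     = 43.12 × 11.122 + 0.5 × 19.6 × 3.4 × 11.5 × 0.8
     = 479.58 + 306.54 = 786.12 kPa.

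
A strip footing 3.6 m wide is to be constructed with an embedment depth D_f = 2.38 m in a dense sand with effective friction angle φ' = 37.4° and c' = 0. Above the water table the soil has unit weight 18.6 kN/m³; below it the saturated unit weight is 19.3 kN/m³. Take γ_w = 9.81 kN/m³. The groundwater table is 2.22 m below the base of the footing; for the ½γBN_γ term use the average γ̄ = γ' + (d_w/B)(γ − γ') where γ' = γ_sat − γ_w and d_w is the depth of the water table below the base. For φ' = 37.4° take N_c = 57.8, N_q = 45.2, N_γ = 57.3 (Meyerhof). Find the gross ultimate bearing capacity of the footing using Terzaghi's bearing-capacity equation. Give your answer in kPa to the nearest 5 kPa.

q_ult ≈ 3560 kPa

q = γ·D_f = 18.6 × 2.38 = 44.268 kPa.
γ' = 9.49 kN/m³; averaging over the depth B below the base, γ̄ = γ' + (d_w/B)(γ − γ') = 15.108 kN/m³.
q·N_q = 44.268 × 45.2 = 2000.9 kPa
0.5·γ·B·N_γ = 0.5 × 15.108 × 3.6 × 57.3 = 1558.2 kPa
q_ult = 2000.9 + 1558.2 = 3559.1 kPa.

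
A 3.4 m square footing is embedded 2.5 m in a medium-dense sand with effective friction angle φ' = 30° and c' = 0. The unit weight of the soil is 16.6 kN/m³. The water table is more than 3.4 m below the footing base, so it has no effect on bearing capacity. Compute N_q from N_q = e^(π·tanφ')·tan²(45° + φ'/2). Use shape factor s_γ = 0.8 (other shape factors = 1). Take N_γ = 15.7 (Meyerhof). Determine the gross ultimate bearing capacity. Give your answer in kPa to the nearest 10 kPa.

q_ult ≈ 1120 kPa

tan30° = 0.5774, so N_q = e^(π×0.5774)·tan²(60°) = 6.134 × 3.0 = 18.4.
Overburden at base level: q = 16.6 × 2.5 = 41.5 kPa.
Surcharge term q·N_q = 41.5 × 18.401 = 763.65 kPa; self-weight term 0.5·γ·B·N_γ·s_γ = 0.5 × 16.6 × 3.4 × 15.7 × 0.8 = 354.44 kPa.
q_ult = 763.65 + 354.44 = 1118.1 kPa.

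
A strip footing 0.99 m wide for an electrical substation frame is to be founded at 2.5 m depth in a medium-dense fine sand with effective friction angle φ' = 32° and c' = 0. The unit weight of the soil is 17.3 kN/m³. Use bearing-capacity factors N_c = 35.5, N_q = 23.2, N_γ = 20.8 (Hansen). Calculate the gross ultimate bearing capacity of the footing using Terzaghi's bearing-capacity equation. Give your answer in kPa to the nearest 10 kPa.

Effective surcharge at the founding depth q = γ·D_f = 17.3 × 2.5 = 43.25 kPa.
q_ult = q·N_q + 0.5·γ·B·N_γ
     = 43.25 × 23.2 + 0.5 × 17.3 × 0.99 × 20.8
     = 1003.4 + 178.12 = 1181.5 kPa.

q_ult ≈ 1180 kPa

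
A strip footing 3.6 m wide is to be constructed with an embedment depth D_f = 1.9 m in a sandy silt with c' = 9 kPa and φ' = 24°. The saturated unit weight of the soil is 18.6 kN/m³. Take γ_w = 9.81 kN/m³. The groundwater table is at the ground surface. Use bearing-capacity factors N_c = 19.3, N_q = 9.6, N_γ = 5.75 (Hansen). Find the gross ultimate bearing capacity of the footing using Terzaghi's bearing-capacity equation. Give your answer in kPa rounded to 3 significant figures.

q_ult ≈ 425 kPa

γ' = 18.6 − 9.81 = 8.79 kN/m³ (submerged throughout). q = 8.79 × 1.9 = 16.701 kPa; the same γ' applies in the ½γBN_γ term.
c·N_c = 9 × 19.3 = 173.7 kPa
q·N_q = 16.701 × 9.6 = 160.33 kPa
0.5·γ·B·N_γ = 0.5 × 8.79 × 3.6 × 5.75 = 90.977 kPa
q_ult = 173.7 + 160.33 + 90.977 = 425.01 kPa.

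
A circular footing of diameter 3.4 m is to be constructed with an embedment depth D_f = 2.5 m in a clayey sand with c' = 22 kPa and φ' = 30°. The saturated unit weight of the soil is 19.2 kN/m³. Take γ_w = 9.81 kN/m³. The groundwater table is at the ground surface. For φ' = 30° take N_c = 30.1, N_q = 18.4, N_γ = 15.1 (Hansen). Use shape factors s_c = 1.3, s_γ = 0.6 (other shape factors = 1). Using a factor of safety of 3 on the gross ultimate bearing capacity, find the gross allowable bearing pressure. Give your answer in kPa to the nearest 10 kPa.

γ' = 19.2 − 9.81 = 9.39 kN/m³ (submerged throughout). q = 9.39 × 2.5 = 23.475 kPa; the same γ' applies in the ½γBN_γ term.
c·N_c·s_c = 22 × 30.1 × 1.3 = 860.86 kPa
q·N_q = 23.475 × 18.4 = 431.94 kPa
0.5·γ·B·N_γ·s_γ = 0.5 × 9.39 × 3.4 × 15.1 × 0.6 = 144.62 kPa
q_ult = 860.86 + 431.94 + 144.62 = 1437.4 kPa.
q_all = 1437.4 / 3 = 479.14 kPa.

q_all ≈ 480 kPa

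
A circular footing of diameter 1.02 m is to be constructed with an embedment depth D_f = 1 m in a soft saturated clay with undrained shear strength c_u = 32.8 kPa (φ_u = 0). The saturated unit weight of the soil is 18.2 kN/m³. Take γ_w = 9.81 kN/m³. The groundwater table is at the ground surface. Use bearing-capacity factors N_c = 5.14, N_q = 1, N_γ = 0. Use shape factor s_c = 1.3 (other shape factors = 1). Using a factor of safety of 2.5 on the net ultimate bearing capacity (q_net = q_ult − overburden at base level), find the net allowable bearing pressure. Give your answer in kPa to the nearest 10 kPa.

q_all(net) ≈ 90 kPa

γ' = 18.2 − 9.81 = 8.39 kN/m³ (submerged throughout). q = 8.39 × 1 = 8.39 kPa.
c·N_c·s_c = 32.8 × 5.14 × 1.3 = 219.17 kPa
q·N_q = 8.39 × 1 = 8.39 kPa
q_ult = 219.17 + 8.39 = 227.56 kPa.
q_net = 227.56 − 8.39 = 219.17 kPa.
q_all(net) = 219.17 / 2.5 = 87.668 kPa.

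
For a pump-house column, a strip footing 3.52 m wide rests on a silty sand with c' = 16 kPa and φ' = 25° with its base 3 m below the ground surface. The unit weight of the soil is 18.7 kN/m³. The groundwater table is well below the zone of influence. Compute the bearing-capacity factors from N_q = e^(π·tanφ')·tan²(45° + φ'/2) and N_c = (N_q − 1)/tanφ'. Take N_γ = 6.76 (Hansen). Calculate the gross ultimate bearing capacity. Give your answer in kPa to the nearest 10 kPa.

tan25° = 0.4663, so N_q = e^(π×0.4663)·tan²(57.5°) = 4.327 × 2.464 = 10.66.
N_c = (10.66 − 1)/tan25° = 20.72.
Overburden at base level: q = 18.7 × 3 = 56.1 kPa.
Cohesion term c·N_c = 16 × 20.721 = 331.53 kPa; surcharge term q·N_q = 56.1 × 10.662 = 598.15 kPa; self-weight term 0.5·γ·B·N_γ = 0.5 × 18.7 × 3.52 × 6.76 = 222.49 kPa.
q_ult = 331.53 + 598.15 + 222.49 = 1152.2 kPa.

q_ult ≈ 1150 kPa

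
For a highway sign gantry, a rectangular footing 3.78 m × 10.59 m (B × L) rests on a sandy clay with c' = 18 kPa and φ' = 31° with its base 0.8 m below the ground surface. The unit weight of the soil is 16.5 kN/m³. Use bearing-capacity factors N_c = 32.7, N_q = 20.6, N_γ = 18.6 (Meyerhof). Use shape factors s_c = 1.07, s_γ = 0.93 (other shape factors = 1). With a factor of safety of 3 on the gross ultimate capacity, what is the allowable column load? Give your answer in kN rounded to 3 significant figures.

P_all ≈ 19200 kN

q = γ·D_f = 16.5 × 0.8 = 13.2 kPa.
c·N_c·s_c = 18 × 32.7 × 1.07 = 629.8 kPa
q·N_q = 13.2 × 20.6 = 271.92 kPa
0.5·γ·B·N_γ·s_γ = 0.5 × 16.5 × 3.78 × 18.6 × 0.93 = 539.44 kPa
q_ult = 629.8 + 271.92 + 539.44 = 1441.2 kPa.
Gross allowable pressure q_all = 1441.2 / 3 = 480.39 kPa.
Footing area = 40.0302 m², so allowable column load = 480.39 × 40.0302 = 19230 kN.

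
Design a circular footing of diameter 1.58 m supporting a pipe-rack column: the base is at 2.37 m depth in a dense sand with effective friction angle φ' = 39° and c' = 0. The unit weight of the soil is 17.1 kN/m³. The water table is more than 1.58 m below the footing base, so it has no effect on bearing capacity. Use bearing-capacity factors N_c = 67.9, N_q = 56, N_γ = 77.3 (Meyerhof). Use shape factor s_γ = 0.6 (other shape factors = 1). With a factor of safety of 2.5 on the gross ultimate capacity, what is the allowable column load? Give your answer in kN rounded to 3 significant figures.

Overburden at base level: q = 17.1 × 2.37 = 40.527 kPa.
Surcharge term q·N_q = 40.527 × 56 = 2269.5 kPa; self-weight term 0.5·γ·B·N_γ·s_γ = 0.5 × 17.1 × 1.58 × 77.3 × 0.6 = 626.55 kPa.
q_ult = 2269.5 + 626.55 = 2896.1 kPa.
Gross allowable pressure q_all = 2896.1 / 2.5 = 1158.4 kPa.
Footing area = 1.9607 m², so allowable column load = 1158.4 × 1.9607 = 2271.3 kN.

P_all ≈ 2270 kN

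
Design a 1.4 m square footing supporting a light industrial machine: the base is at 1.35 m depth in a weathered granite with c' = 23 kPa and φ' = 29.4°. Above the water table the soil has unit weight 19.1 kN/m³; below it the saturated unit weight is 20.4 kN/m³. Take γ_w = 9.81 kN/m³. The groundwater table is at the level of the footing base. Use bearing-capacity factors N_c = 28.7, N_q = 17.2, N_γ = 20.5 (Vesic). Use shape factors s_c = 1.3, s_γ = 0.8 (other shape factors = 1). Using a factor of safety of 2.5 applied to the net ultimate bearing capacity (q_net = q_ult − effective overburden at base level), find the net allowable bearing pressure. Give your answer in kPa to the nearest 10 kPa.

Overburden at base level: q = 19.1 × 1.35 = 25.785 kPa.
Below the base the soil is submerged, so the ½γBN_γ term uses γ' = 20.4 − 9.81 = 10.59 kN/m³.
Cohesion term c·N_c·s_c = 23 × 28.7 × 1.3 = 858.13 kPa; surcharge term q·N_q = 25.785 × 17.2 = 443.5 kPa; self-weight term 0.5·γ·B·N_γ·s_γ = 0.5 × 10.59 × 1.4 × 20.5 × 0.8 = 121.57 kPa.
q_ult = 858.13 + 443.5 + 121.57 = 1423.2 kPa.
Net ultimate: q_net = 1423.2 − 25.785 = 1397.4 kPa.
q_all(net) = 1397.4 / 2.5 = 558.97 kPa.

q_all(net) ≈ 560 kPa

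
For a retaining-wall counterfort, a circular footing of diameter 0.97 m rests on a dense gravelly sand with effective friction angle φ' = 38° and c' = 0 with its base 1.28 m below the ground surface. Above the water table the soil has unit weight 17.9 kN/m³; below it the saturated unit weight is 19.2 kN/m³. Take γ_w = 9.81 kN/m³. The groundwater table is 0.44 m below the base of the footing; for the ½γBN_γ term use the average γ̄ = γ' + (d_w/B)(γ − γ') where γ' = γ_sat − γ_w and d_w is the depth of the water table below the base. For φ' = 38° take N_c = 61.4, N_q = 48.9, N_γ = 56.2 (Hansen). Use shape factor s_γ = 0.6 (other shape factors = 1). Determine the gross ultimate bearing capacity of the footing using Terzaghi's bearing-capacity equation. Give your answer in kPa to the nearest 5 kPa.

q_ult ≈ 1335 kPa

q = γ·D_f = 17.9 × 1.28 = 22.912 kPa.
γ' = 9.39 kN/m³; averaging over the depth B below the base, γ̄ = γ' + (d_w/B)(γ − γ') = 13.25 kN/m³.
q·N_q = 22.912 × 48.9 = 1120.4 kPa
0.5·γ·B·N_γ·s_γ = 0.5 × 13.25 × 0.97 × 56.2 × 0.6 = 216.7 kPa
q_ult = 1120.4 + 216.7 = 1337.1 kPa.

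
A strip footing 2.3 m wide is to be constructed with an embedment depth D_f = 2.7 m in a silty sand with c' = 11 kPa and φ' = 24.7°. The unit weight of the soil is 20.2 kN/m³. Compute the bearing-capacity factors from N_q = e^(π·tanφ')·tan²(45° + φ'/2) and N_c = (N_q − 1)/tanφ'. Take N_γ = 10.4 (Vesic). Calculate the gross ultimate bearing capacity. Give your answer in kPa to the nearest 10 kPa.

tan24.7° = 0.4599, so N_q = e^(π×0.4599)·tan²(57.35°) = 4.242 × 2.436 = 10.33.
N_c = (10.33 − 1)/tan24.7° = 20.29.
q = γ·D_f = 20.2 × 2.7 = 54.54 kPa.
c·N_c = 11 × 20.288 = 223.17 kPa
q·N_q = 54.54 × 10.331 = 563.47 kPa
0.5·γ·B·N_γ = 0.5 × 20.2 × 2.3 × 10.4 = 241.59 kPa
q_ult = 223.17 + 563.47 + 241.59 = 1028.2 kPa.

q_ult ≈ 1030 kPa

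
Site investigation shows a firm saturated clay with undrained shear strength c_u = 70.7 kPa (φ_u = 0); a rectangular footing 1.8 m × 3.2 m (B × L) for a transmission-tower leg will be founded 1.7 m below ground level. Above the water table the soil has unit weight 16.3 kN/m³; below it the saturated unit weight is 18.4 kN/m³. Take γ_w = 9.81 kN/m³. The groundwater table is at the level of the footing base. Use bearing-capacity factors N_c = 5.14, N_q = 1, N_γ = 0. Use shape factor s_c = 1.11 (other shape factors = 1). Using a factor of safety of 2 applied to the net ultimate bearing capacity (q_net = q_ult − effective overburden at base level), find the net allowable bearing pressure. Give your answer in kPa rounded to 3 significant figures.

q_all(net) ≈ 202 kPa

q = γ·D_f = 16.3 × 1.7 = 27.71 kPa.
c·N_c·s_c = 70.7 × 5.14 × 1.11 = 403.37 kPa
q·N_q = 27.71 × 1 = 27.71 kPa
q_ult = 403.37 + 27.71 = 431.08 kPa.
Net ultimate: q_net = 431.08 − 27.71 = 403.37 kPa.
q_all(net) = 403.37 / 2 = 201.69 kPa.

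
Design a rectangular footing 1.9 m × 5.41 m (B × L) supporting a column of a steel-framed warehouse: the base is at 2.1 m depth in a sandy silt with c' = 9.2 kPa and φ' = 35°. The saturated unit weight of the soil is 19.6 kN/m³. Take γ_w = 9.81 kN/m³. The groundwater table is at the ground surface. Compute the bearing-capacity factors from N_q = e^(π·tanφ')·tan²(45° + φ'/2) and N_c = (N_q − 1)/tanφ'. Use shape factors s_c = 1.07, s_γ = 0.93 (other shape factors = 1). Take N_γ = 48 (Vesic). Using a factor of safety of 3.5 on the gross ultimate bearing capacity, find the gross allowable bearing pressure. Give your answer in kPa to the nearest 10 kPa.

q_all ≈ 440 kPa

N_q = e^(π·tan35°)·tan²(62.5°) = 33.3; N_c = (N_q − 1)/tanφ' = 46.12.
With the water table at the surface the whole profile is submerged: γ' = 19.6 − 9.81 = 9.79 kN/m³, so q = γ'·D_f = 20.559 kPa; the same γ' applies in the ½γBN_γ term.
q_ult = c·N_c·s_c + q·N_q + 0.5·γ·B·N_γ·s_γ
     = 9.2 × 46.124 × 1.07 + 20.559 × 33.296 + 0.5 × 9.79 × 1.9 × 48 × 0.93
     = 454.04 + 684.53 + 415.17 = 1553.7 kPa.
q_all = 1553.7 / 3.5 = 443.93 kPa.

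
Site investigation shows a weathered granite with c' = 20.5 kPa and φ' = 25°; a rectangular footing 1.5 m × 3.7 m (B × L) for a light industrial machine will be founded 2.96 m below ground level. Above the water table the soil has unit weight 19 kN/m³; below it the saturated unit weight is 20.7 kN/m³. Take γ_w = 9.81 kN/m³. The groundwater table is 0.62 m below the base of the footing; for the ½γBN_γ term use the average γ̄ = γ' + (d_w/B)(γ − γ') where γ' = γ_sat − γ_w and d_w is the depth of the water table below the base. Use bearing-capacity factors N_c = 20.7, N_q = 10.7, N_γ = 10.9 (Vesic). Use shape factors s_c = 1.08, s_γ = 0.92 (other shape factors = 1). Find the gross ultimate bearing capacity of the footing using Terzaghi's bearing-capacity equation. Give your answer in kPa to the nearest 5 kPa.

q_ult ≈ 1165 kPa

Effective surcharge at the founding depth q = γ·D_f = 19 × 2.96 = 56.24 kPa.
With d_w = 0.62 m < B, γ̄ = 10.89 + (0.62/1.5) × (19 − 10.89) = 14.242 kN/m³.
q_ult = c·N_c·s_c + q·N_q + 0.5·γ·B·N_γ·s_γ
     = 20.5 × 20.7 × 1.08 + 56.24 × 10.7 + 0.5 × 14.242 × 1.5 × 10.9 × 0.92
     = 458.3 + 601.77 + 107.12 = 1167.2 kPa.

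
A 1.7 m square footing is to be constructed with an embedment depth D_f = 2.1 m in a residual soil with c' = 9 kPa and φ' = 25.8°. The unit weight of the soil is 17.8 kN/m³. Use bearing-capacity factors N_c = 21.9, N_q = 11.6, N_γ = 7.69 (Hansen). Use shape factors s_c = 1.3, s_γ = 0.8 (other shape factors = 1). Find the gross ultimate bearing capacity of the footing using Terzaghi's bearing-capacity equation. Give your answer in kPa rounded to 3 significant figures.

q_ult ≈ 783 kPa

q = γ·D_f = 17.8 × 2.1 = 37.38 kPa.
c·N_c·s_c = 9 × 21.9 × 1.3 = 256.23 kPa
q·N_q = 37.38 × 11.6 = 433.61 kPa
0.5·γ·B·N_γ·s_γ = 0.5 × 17.8 × 1.7 × 7.69 × 0.8 = 93.08 kPa
q_ult = 256.23 + 433.61 + 93.08 = 782.92 kPa.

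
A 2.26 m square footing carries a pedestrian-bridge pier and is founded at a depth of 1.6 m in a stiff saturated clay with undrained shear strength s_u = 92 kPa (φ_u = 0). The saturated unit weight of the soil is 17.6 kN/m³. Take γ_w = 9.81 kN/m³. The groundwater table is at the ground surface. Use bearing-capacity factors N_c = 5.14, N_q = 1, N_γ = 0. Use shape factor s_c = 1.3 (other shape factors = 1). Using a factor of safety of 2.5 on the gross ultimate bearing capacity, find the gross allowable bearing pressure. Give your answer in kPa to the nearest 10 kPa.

q_all ≈ 250 kPa

With the water table at the surface the whole profile is submerged: γ' = 17.6 − 9.81 = 7.79 kN/m³, so q = γ'·D_f = 12.464 kPa.
q_ult = c·N_c·s_c + q·N_q
     = 92 × 5.14 × 1.3 + 12.464 × 1
     = 614.74 + 12.464 = 627.21 kPa.
q_all = 627.21 / 2.5 = 250.88 kPa.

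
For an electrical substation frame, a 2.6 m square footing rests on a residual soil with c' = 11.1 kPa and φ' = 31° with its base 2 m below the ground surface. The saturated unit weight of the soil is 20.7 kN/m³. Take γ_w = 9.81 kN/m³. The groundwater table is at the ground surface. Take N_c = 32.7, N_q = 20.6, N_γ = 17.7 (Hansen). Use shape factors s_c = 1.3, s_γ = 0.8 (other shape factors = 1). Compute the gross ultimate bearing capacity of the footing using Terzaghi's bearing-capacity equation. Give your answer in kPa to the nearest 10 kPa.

q_ult ≈ 1120 kPa

Water table at ground surface, so effective unit weight γ' = 20.7 − 9.81 = 10.89 kN/m³ is used throughout; overburden q = 10.89 × 2 = 21.78 kPa; the same γ' applies in the ½γBN_γ term.
Cohesion term c·N_c·s_c = 11.1 × 32.7 × 1.3 = 471.86 kPa; surcharge term q·N_q = 21.78 × 20.6 = 448.67 kPa; self-weight term 0.5·γ·B·N_γ·s_γ = 0.5 × 10.89 × 2.6 × 17.7 × 0.8 = 200.46 kPa.
q_ult = 471.86 + 448.67 + 200.46 = 1121 kPa.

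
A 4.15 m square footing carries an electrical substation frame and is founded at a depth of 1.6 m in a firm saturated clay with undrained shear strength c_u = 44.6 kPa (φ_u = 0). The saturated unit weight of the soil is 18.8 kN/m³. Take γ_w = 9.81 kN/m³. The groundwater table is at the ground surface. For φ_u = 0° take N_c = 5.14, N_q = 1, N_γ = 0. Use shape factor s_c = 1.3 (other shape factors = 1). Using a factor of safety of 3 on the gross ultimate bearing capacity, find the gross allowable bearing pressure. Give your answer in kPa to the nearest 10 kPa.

With the water table at the surface the whole profile is submerged: γ' = 18.8 − 9.81 = 8.99 kN/m³, so q = γ'·D_f = 14.384 kPa.
q_ult = c·N_c·s_c + q·N_q
     = 44.6 × 5.14 × 1.3 + 14.384 × 1
     = 298.02 + 14.384 = 312.4 kPa.
q_all = 312.4 / 3 = 104.13 kPa.

q_all ≈ 100 kPa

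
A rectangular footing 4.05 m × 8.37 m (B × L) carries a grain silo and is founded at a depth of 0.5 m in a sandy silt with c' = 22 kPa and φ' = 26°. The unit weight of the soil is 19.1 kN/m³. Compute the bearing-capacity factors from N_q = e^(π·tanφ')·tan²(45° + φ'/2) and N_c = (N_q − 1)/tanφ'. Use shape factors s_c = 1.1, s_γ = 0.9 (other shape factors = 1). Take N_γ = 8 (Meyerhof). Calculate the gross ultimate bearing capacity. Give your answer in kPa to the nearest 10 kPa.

tan26° = 0.4877, so N_q = e^(π×0.4877)·tan²(58°) = 4.629 × 2.561 = 11.85.
N_c = (11.85 − 1)/tan26° = 22.25.
Effective surcharge at the founding depth q = γ·D_f = 19.1 × 0.5 = 9.55 kPa.
q_ult = c·N_c·s_c + q·N_q + 0.5·γ·B·N_γ·s_γ
     = 22 × 22.254 × 1.1 + 9.55 × 11.854 + 0.5 × 19.1 × 4.05 × 8 × 0.9
     = 538.56 + 113.21 + 278.48 = 930.24 kPa.

q_ult ≈ 930 kPa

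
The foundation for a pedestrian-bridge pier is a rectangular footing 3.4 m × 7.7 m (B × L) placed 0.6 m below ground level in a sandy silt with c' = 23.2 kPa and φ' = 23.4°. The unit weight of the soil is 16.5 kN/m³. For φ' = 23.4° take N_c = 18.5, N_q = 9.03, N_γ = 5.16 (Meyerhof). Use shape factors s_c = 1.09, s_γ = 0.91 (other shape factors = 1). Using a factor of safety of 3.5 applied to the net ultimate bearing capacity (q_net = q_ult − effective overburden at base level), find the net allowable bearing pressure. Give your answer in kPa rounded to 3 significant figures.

q_all(net) ≈ 194 kPa

Overburden at base level: q = 16.5 × 0.6 = 9.9 kPa.
Cohesion term c·N_c·s_c = 23.2 × 18.5 × 1.09 = 467.83 kPa; surcharge term q·N_q = 9.9 × 9.03 = 89.397 kPa; self-weight term 0.5·γ·B·N_γ·s_γ = 0.5 × 16.5 × 3.4 × 5.16 × 0.91 = 131.71 kPa.
q_ult = 467.83 + 89.397 + 131.71 = 688.94 kPa.
Net ultimate: q_net = 688.94 − 9.9 = 679.04 kPa.
q_all(net) = 679.04 / 3.5 = 194.01 kPa.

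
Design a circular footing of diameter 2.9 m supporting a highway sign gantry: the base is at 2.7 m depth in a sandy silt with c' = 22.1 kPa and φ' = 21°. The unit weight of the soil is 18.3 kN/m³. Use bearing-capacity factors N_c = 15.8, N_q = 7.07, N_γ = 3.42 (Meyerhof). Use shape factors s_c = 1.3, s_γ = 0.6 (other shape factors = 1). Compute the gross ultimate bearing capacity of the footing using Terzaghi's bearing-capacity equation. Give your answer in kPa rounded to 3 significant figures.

q = γ·D_f = 18.3 × 2.7 = 49.41 kPa.
c·N_c·s_c = 22.1 × 15.8 × 1.3 = 453.93 kPa
q·N_q = 49.41 × 7.07 = 349.33 kPa
0.5·γ·B·N_γ·s_γ = 0.5 × 18.3 × 2.9 × 3.42 × 0.6 = 54.45 kPa
q_ult = 453.93 + 349.33 + 54.45 = 857.71 kPa.

q_ult ≈ 858 kPa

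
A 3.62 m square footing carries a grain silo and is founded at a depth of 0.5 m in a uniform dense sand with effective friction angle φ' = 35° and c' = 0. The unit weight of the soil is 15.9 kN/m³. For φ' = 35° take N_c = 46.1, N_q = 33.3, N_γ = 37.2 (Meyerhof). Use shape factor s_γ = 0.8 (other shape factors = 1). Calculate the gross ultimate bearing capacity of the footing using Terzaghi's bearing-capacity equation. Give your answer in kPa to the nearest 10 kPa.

q_ult ≈ 1120 kPa

q = γ·D_f = 15.9 × 0.5 = 7.95 kPa.
q·N_q = 7.95 × 33.3 = 264.73 kPa
0.5·γ·B·N_γ·s_γ = 0.5 × 15.9 × 3.62 × 37.2 × 0.8 = 856.46 kPa
q_ult = 264.73 + 856.46 = 1121.2 kPa.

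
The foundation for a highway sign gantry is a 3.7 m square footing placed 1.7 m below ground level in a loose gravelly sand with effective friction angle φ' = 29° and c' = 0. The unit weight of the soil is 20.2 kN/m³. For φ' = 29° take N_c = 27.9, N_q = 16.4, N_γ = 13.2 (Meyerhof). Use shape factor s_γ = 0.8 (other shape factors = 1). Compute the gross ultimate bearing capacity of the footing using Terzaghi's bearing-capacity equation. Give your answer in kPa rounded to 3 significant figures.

q_ult ≈ 958 kPa

Effective surcharge at the founding depth q = γ·D_f = 20.2 × 1.7 = 34.34 kPa.
q_ult = q·N_q + 0.5·γ·B·N_γ·s_γ
     = 34.34 × 16.4 + 0.5 × 20.2 × 3.7 × 13.2 × 0.8
     = 563.18 + 394.63 = 957.8 kPa.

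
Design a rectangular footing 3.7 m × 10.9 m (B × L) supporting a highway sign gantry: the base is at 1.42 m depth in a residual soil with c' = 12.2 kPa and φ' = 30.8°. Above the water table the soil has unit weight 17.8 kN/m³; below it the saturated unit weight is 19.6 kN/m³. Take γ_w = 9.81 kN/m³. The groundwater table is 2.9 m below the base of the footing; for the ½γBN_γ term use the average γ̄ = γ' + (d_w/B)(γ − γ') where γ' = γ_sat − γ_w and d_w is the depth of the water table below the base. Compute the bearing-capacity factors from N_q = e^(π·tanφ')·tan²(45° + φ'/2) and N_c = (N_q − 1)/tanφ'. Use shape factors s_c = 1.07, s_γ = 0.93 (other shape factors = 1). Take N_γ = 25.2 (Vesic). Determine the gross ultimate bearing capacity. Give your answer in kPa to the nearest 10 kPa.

tan30.8° = 0.5961, so N_q = e^(π×0.5961)·tan²(60.4°) = 6.506 × 3.099 = 20.16.
N_c = (20.16 − 1)/tan30.8° = 32.14.
q = γ·D_f = 17.8 × 1.42 = 25.276 kPa.
γ' = 9.79 kN/m³; averaging over the depth B below the base, γ̄ = γ' + (d_w/B)(γ − γ') = 16.068 kN/m³.
c·N_c·s_c = 12.2 × 32.143 × 1.07 = 419.6 kPa
q·N_q = 25.276 × 20.161 = 509.59 kPa
0.5·γ·B·N_γ·s_γ = 0.5 × 16.068 × 3.7 × 25.2 × 0.93 = 696.66 kPa
q_ult = 419.6 + 509.59 + 696.66 = 1625.8 kPa.

q_ult ≈ 1630 kPa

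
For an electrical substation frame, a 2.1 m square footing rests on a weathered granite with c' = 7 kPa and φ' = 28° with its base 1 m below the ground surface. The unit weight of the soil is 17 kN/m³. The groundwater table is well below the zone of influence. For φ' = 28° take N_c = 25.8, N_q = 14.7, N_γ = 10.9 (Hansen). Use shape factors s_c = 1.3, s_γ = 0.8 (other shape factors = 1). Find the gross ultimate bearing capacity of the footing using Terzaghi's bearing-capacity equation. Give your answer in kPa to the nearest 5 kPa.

q_ult ≈ 640 kPa

Overburden at base level: q = 17 × 1 = 17 kPa.
Cohesion term c·N_c·s_c = 7 × 25.8 × 1.3 = 234.78 kPa; surcharge term q·N_q = 17 × 14.7 = 249.9 kPa; self-weight term 0.5·γ·B·N_γ·s_γ = 0.5 × 17 × 2.1 × 10.9 × 0.8 = 155.65 kPa.
q_ult = 234.78 + 249.9 + 155.65 = 640.33 kPa.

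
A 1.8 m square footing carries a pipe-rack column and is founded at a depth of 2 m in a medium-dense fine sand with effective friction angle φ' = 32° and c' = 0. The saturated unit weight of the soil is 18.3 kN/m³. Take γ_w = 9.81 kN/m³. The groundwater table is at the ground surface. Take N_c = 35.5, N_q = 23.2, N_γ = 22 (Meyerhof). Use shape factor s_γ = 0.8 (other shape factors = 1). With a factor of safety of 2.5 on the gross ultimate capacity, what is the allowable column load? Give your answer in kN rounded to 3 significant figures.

Water table at ground surface, so effective unit weight γ' = 18.3 − 9.81 = 8.49 kN/m³ is used throughout; overburden q = 8.49 × 2 = 16.98 kPa; the same γ' applies in the ½γBN_γ term.
Surcharge term q·N_q = 16.98 × 23.2 = 393.94 kPa; self-weight term 0.5·γ·B·N_γ·s_γ = 0.5 × 8.49 × 1.8 × 22 × 0.8 = 134.48 kPa.
q_ult = 393.94 + 134.48 = 528.42 kPa.
Gross allowable pressure q_all = 528.42 / 2.5 = 211.37 kPa.
Footing area = 3.24 m², so allowable column load = 211.37 × 3.24 = 684.83 kN.

P_all ≈ 685 kN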